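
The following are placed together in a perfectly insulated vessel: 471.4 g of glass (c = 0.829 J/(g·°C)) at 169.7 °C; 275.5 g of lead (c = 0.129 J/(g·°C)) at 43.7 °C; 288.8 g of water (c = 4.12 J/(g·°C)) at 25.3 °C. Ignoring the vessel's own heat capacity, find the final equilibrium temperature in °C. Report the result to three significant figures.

T_f = 60.6 °C

Σ mᵢcᵢ(T − Tᵢ) = 0  ⇒  T = Σ mᵢcᵢTᵢ / Σ mᵢcᵢ
Σ mᵢcᵢ = 471.4×0.829 + 275.5×0.129 + 288.8×4.12 = 1616.1861
Σ mᵢcᵢTᵢ = 390.7906×169.7 + 35.5395×43.7 + 1189.856×25.3 = 97974
T = 97974 / 1616.1861 = 60.62 °C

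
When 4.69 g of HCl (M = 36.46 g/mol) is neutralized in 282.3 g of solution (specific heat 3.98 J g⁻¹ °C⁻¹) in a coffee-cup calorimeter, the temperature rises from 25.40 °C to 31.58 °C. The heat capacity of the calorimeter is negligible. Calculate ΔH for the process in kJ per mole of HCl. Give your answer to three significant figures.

|ΔT| = |31.58 − 25.40| = 6.18 °C
|q_surr| = (282.3 × 3.98) × 6.18 = 1123.554 × 6.18 = 6944 J
n(HCl) = 4.69 / 36.46 = 0.1286 mol
Temperature rose, so q_rxn = −|q_surr| = -6.944 kJ
ΔH = q_rxn / n = -54.00 kJ/mol

ΔH = -54.0 kJ/mol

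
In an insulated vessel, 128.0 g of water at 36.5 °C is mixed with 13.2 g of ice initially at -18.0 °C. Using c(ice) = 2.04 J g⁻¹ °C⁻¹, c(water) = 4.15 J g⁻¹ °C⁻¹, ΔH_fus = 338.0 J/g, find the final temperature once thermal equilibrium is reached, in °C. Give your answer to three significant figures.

T_f = 24.6 °C

Heat to bring ice to 0 °C and melt it: q₁ = 13.2×2.04×18.0 + 13.2×338.0 = 4946.3 J
Heat the water can supply cooling to 0 °C: 128.0×4.15×36.5 = 19388.8 J > q₁, so all ice melts.
Energy balance: 128.0×4.15×(36.5 − T) = 4946.3 + 13.2×4.15×(T − 0)
531.2(36.5 − T) = 4946.3 + 54.78 T
19388.8 − 4946.3 = 585.98 T
T = 14442.5 / 585.98 = 24.647 °C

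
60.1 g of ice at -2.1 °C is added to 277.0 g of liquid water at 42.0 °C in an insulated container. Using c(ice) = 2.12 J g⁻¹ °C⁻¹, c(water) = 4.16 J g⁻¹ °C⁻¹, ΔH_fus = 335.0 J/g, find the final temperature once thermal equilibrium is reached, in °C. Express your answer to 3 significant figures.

T_f = 20.0 °C

Heat to bring ice to 0 °C and melt it: q₁ = 60.1×2.12×2.1 + 60.1×335.0 = 20401 J
Heat the water can supply cooling to 0 °C: 277.0×4.16×42.0 = 48397.4 J > q₁, so all ice melts.
Energy balance: 277.0×4.16×(42.0 − T) = 20401 + 60.1×4.16×(T − 0)
1152.32(42.0 − T) = 20401 + 250.016 T
48397.4 − 20401 = 1402.336 T
T = 27996.4 / 1402.336 = 19.96 °C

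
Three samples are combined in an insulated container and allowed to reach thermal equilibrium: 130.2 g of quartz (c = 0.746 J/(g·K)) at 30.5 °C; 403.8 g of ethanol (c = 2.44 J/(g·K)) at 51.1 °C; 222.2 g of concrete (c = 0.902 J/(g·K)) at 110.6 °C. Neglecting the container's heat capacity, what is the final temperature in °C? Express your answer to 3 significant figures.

T_f = 58.8 °C

Σ mᵢcᵢ(T − Tᵢ) = 0  ⇒  T = Σ mᵢcᵢTᵢ / Σ mᵢcᵢ
Σ mᵢcᵢ = 130.2×0.746 + 403.8×2.44 + 222.2×0.902 = 1282.8256
Σ mᵢcᵢTᵢ = 97.1292×30.5 + 985.272×51.1 + 200.4244×110.6 = 75477
T = 75477 / 1282.8256 = 58.84 °C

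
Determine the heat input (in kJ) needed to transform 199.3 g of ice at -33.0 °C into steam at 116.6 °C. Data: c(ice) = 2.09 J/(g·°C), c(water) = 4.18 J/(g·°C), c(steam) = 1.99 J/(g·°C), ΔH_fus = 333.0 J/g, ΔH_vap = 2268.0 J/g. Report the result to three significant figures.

q1 (heat ice -33.0→0.0 °C): 199.3 × 2.09 × 33.0 = 13746 J
q2 (melt at 0 °C): 199.3 × 333.0 = 66367 J
q3 (heat water 0.0→100.0 °C): 199.3 × 4.18 × 100.0 = 83307 J
q4 (vaporize at 100 °C): 199.3 × 2268.0 = 452012 J
q5 (heat steam 100.0→116.6 °C): 199.3 × 1.99 × 16.6 = 6584 J
Total: 13746 + 66367 + 83307 + 452012 + 6584 = 622016 J = 622 kJ

q = 622 kJ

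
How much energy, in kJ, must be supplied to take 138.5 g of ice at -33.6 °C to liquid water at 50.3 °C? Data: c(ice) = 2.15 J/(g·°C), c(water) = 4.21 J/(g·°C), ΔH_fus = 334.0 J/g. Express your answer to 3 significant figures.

q = 85.6 kJ

q1 (heat ice -33.6→0.0 °C): 138.5 × 2.15 × 33.6 = 10005 J
q2 (melt at 0 °C): 138.5 × 334.0 = 46259 J
q3 (heat water 0.0→50.3 °C): 138.5 × 4.21 × 50.3 = 29329 J
Total: 10005 + 46259 + 29329 = 85593 J = 85.6 kJ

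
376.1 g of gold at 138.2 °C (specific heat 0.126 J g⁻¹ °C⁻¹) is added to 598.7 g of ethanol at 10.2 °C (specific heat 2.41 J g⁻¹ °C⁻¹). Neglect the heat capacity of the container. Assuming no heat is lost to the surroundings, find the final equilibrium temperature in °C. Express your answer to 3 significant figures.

T_f = 14.3 °C

Heat lost by gold = heat gained by ethanol.
(376.1)(0.126)(138.2 − T) = (598.7)(2.41)(T − 10.2)
47.3886 (138.2 − T) = 1442.867 (T − 10.2)
6549.1 − 47.3886 T = 1442.867 T − 14717
21266.1 = 1490.2556 T
T = 14.27 °C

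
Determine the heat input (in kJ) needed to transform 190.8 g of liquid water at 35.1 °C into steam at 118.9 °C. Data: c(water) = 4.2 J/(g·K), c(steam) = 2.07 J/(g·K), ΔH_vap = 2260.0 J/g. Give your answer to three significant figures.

q = 491 kJ

q1 (heat water 35.1→100.0 °C): 190.8 × 4.2 × 64.9 = 52008 J
q2 (vaporize at 100 °C): 190.8 × 2260.0 = 431208 J
q3 (heat steam 100.0→118.9 °C): 190.8 × 2.07 × 18.9 = 7465 J
Total: 52008 + 431208 + 7465 = 490681 J = 491 kJ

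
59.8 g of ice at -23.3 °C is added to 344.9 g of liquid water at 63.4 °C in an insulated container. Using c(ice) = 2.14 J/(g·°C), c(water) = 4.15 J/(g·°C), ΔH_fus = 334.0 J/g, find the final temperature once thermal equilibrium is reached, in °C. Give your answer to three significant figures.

T_f = 40.4 °C

Heat to bring ice to 0 °C and melt it: q₁ = 59.8×2.14×23.3 + 59.8×334.0 = 22955 J
Heat the water can supply cooling to 0 °C: 344.9×4.15×63.4 = 90746.6 J > q₁, so all ice melts.
Energy balance: 344.9×4.15×(63.4 − T) = 22955 + 59.8×4.15×(T − 0)
1431.335(63.4 − T) = 22955 + 248.17 T
90746.6 − 22955 = 1679.505 T
T = 67791.6 / 1679.505 = 40.36 °C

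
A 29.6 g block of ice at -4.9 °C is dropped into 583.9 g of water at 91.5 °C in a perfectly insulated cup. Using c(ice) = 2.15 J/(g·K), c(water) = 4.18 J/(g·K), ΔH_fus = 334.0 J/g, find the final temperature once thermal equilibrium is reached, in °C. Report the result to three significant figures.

T_f = 83.1 °C

Heat to bring ice to 0 °C and melt it: q₁ = 29.6×2.15×4.9 + 29.6×334.0 = 10198 J
Heat the water can supply cooling to 0 °C: 583.9×4.18×91.5 = 223324 J > q₁, so all ice melts.
Energy balance: 583.9×4.18×(91.5 − T) = 10198 + 29.6×4.18×(T − 0)
2440.702(91.5 − T) = 10198 + 123.728 T
223324 − 10198 = 2564.430 T
T = 213126 / 2564.430 = 83.11 °C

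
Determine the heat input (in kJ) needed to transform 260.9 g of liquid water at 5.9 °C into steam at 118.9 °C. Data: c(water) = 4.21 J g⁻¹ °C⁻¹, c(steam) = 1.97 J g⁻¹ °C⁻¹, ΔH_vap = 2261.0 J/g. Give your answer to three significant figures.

q = 703 kJ

q1 (heat water 5.9→100.0 °C): 260.9 × 4.21 × 94.1 = 103358 J
q2 (vaporize at 100 °C): 260.9 × 2261.0 = 589895 J
q3 (heat steam 100.0→118.9 °C): 260.9 × 1.97 × 18.9 = 9714 J
Total: 103358 + 589895 + 9714 = 702967 J = 703 kJ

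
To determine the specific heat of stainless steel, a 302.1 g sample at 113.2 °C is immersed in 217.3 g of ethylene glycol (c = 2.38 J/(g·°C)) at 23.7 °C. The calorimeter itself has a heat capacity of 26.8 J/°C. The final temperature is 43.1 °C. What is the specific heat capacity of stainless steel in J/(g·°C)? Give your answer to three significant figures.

c = 0.498 J/(g·°C)

q_gained = (217.3 × 2.38 + 26.8) × (43.1 − 23.7) = 10550 J
q_lost = 302.1 × c × (113.2 − 43.1) = 21177.21 c
Set equal: c = 10550 / 21177.21 = 0.498 J/(g·°C)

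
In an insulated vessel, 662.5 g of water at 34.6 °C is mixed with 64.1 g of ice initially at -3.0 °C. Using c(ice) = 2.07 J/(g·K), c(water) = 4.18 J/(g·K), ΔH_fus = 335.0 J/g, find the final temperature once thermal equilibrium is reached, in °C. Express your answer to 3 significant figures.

T_f = 24.3 °C

Heat to bring ice to 0 °C and melt it: q₁ = 64.1×2.07×3.0 + 64.1×335.0 = 21872 J
Heat the water can supply cooling to 0 °C: 662.5×4.18×34.6 = 95816.1 J > q₁, so all ice melts.
Energy balance: 662.5×4.18×(34.6 − T) = 21872 + 64.1×4.18×(T − 0)
2769.25(34.6 − T) = 21872 + 267.938 T
95816.1 − 21872 = 3037.188 T
T = 73944.1 / 3037.188 = 24.346 °C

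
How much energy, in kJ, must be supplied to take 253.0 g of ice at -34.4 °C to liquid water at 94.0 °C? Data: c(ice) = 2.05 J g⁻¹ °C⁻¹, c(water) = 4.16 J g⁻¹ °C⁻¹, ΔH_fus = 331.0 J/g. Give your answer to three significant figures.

q1 (heat ice -34.4→0.0 °C): 253.0 × 2.05 × 34.4 = 17842 J
q2 (melt at 0 °C): 253.0 × 331.0 = 83743 J
q3 (heat water 0.0→94.0 °C): 253.0 × 4.16 × 94.0 = 98933 J
Total: 17842 + 83743 + 98933 = 200518 J = 201 kJ

q = 201 kJ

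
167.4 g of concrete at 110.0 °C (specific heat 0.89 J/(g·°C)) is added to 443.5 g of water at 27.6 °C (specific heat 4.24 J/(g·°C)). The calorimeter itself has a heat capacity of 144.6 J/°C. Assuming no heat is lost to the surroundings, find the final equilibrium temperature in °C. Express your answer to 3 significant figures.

Heat lost by concrete = heat gained by water + calorimeter.
(167.4)(0.89)(110.0 − T) = [(443.5)(4.24) + 144.6](T − 27.6)
148.986 (110.0 − T) = 2025.04 (T − 27.6)
16388 − 148.986 T = 2025.04 T − 55891
72279 = 2174.026 T
T = 33.247 °C

T_f = 33.2 °C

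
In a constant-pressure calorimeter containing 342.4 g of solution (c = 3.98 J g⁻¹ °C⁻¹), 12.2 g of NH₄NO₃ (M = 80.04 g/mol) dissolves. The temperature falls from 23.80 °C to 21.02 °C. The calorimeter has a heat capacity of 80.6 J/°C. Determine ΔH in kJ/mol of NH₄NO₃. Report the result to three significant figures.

ΔH = 26.3 kJ/mol

|ΔT| = |21.02 − 23.80| = 2.78 °C
|q_surr| = (342.4 × 3.98 + 80.6) × 2.78 = 1443.352 × 2.78 = 4013 J
n(NH₄NO₃) = 12.2 / 80.04 = 0.1524 mol
Temperature fell, so q_rxn = +|q_surr| = 4.013 kJ
ΔH = q_rxn / n = 26.33 kJ/mol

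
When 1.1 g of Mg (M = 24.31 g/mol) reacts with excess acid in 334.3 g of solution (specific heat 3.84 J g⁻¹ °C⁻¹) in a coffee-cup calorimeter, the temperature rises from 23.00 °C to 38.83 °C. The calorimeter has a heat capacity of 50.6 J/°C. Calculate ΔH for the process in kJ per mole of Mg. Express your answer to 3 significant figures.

ΔH = -467 kJ/mol

|ΔT| = |38.83 − 23.00| = 15.83 °C
|q_surr| = (334.3 × 3.84 + 50.6) × 15.83 = 1334.312 × 15.83 = 21120 J
n(Mg) = 1.1 / 24.31 = 0.04525 mol
Temperature rose, so q_rxn = −|q_surr| = -21.12 kJ
ΔH = q_rxn / n = -466.7 kJ/mol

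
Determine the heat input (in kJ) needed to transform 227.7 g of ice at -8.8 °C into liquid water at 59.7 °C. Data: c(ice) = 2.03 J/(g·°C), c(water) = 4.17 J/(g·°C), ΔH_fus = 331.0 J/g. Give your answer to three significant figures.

q1 (heat ice -8.8→0.0 °C): 227.7 × 2.03 × 8.8 = 4068 J
q2 (melt at 0 °C): 227.7 × 331.0 = 75369 J
q3 (heat water 0.0→59.7 °C): 227.7 × 4.17 × 59.7 = 56686 J
Total: 4068 + 75369 + 56686 = 136123 J = 136 kJ

q = 136 kJ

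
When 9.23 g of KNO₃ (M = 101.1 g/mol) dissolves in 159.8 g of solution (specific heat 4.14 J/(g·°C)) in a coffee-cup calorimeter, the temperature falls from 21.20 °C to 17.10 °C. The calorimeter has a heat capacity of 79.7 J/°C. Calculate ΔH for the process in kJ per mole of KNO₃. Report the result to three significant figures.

ΔH = 33.3 kJ/mol

|ΔT| = |17.10 − 21.20| = 4.10 °C
|q_surr| = (159.8 × 4.14 + 79.7) × 4.10 = 741.272 × 4.10 = 3039 J
n(KNO₃) = 9.23 / 101.1 = 0.09130 mol
Temperature fell, so q_rxn = +|q_surr| = 3.039 kJ
ΔH = q_rxn / n = 33.29 kJ/mol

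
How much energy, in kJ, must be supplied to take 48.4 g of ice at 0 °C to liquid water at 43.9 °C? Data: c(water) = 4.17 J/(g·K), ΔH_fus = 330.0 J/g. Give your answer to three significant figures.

q = 24.8 kJ

q1 (melt at 0 °C): 48.4 × 330.0 = 15972 J
q2 (heat water 0.0→43.9 °C): 48.4 × 4.17 × 43.9 = 8860 J
Total: 15972 + 8860 = 24832 J = 24.8 kJ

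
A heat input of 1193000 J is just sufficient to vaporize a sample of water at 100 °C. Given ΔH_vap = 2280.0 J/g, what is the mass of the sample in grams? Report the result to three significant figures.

m = 523 g

m = q / ΔH_vap = 1193000 J / 2280.0 J/g = 523 g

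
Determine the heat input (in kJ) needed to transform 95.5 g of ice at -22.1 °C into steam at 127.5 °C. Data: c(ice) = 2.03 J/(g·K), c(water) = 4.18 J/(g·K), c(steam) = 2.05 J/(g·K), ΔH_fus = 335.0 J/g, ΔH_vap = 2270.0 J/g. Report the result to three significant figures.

q = 298 kJ

q1 (heat ice -22.1→0.0 °C): 95.5 × 2.03 × 22.1 = 4284 J
q2 (melt at 0 °C): 95.5 × 335.0 = 31993 J
q3 (heat water 0.0→100.0 °C): 95.5 × 4.18 × 100.0 = 39919 J
q4 (vaporize at 100 °C): 95.5 × 2270.0 = 216785 J
q5 (heat steam 100.0→127.5 °C): 95.5 × 2.05 × 27.5 = 5384 J
Total: 4284 + 31993 + 39919 + 216785 + 5384 = 298365 J = 298 kJ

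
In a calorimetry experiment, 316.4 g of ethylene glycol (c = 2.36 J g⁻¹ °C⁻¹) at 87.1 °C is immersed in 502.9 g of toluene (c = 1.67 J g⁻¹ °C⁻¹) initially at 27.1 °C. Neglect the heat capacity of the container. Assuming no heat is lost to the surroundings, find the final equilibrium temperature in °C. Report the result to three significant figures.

T_f = 55.3 °C

Heat lost by ethylene glycol = heat gained by toluene.
(316.4)(2.36)(87.1 − T) = (502.9)(1.67)(T − 27.1)
746.704 (87.1 − T) = 839.843 (T − 27.1)
65038 − 746.704 T = 839.843 T − 22760
87798 = 1586.547 T
T = 55.34 °C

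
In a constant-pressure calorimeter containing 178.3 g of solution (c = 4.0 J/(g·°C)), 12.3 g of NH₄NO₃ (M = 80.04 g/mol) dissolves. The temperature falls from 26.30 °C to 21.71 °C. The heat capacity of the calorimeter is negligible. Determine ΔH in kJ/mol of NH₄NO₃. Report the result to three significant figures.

ΔH = 21.3 kJ/mol

|ΔT| = |21.71 − 26.30| = 4.59 °C
|q_surr| = (178.3 × 4.0) × 4.59 = 713.2 × 4.59 = 3274 J
n(NH₄NO₃) = 12.3 / 80.04 = 0.1537 mol
Temperature fell, so q_rxn = +|q_surr| = 3.274 kJ
ΔH = q_rxn / n = 21.30 kJ/mol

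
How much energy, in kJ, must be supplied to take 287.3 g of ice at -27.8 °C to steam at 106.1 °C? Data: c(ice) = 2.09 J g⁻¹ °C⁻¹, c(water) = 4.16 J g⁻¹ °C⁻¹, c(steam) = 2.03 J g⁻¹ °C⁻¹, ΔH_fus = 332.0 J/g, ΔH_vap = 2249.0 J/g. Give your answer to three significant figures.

q1 (heat ice -27.8→0.0 °C): 287.3 × 2.09 × 27.8 = 16693 J
q2 (melt at 0 °C): 287.3 × 332.0 = 95384 J
q3 (heat water 0.0→100.0 °C): 287.3 × 4.16 × 100.0 = 119517 J
q4 (vaporize at 100 °C): 287.3 × 2249.0 = 646138 J
q5 (heat steam 100.0→106.1 °C): 287.3 × 2.03 × 6.1 = 3558 J
Total: 16693 + 95384 + 119517 + 646138 + 3558 = 881290 J = 881 kJ

q = 881 kJ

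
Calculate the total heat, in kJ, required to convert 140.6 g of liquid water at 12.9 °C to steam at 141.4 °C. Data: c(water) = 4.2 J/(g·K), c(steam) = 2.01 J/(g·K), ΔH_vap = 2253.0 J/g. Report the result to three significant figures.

q1 (heat water 12.9→100.0 °C): 140.6 × 4.2 × 87.1 = 51434 J
q2 (vaporize at 100 °C): 140.6 × 2253.0 = 316772 J
q3 (heat steam 100.0→141.4 °C): 140.6 × 2.01 × 41.4 = 11700 J
Total: 51434 + 316772 + 11700 = 379906 J = 380 kJ

q = 380 kJ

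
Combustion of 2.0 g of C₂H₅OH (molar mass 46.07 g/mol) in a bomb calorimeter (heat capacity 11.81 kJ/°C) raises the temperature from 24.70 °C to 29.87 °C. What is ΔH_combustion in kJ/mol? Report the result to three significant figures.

ΔT = 29.87 − 24.70 = 5.17 °C
q_cal = C_cal × ΔT = 11.81 × 5.17 = 61.0577 kJ
n = 2.0 / 46.07 = 0.04341 mol
q_rxn = −q_cal = -61.0577 kJ
ΔH = -61.0577 / 0.04341 = -1407 kJ/mol

ΔH = -1410 kJ/mol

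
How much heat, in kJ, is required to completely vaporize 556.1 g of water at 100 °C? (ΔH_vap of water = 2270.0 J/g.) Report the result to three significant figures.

q = m × ΔH_vap = 556.1 × 2270.0 = 1262000 J = 1260 kJ

q = 1260 kJ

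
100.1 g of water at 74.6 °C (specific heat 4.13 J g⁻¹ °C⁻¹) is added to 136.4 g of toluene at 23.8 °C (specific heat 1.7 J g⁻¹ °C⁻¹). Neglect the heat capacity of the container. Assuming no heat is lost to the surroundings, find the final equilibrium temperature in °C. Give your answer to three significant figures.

T_f = 56.3 °C

Heat lost by water = heat gained by toluene.
(100.1)(4.13)(74.6 − T) = (136.4)(1.7)(T − 23.8)
413.413 (74.6 − T) = 231.88 (T − 23.8)
30841 − 413.413 T = 231.88 T − 5518.7
36359.7 = 645.293 T
T = 56.346 °C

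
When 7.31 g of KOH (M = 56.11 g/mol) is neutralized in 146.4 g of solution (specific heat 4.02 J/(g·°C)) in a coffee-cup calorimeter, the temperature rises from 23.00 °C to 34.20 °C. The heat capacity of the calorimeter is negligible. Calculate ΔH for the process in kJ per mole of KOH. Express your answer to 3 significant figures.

|ΔT| = |34.20 − 23.00| = 11.20 °C
|q_surr| = (146.4 × 4.02) × 11.20 = 588.528 × 11.20 = 6592 J
n(KOH) = 7.31 / 56.11 = 0.1303 mol
Temperature rose, so q_rxn = −|q_surr| = -6.592 kJ
ΔH = q_rxn / n = -50.59 kJ/mol

ΔH = -50.6 kJ/mol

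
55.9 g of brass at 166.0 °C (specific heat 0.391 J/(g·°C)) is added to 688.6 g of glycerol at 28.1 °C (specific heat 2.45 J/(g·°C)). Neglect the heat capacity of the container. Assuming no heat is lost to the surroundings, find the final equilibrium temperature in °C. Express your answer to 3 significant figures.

Heat lost by brass = heat gained by glycerol.
(55.9)(0.391)(166.0 − T) = (688.6)(2.45)(T − 28.1)
21.8569 (166.0 − T) = 1687.07 (T − 28.1)
3628.2 − 21.8569 T = 1687.07 T − 47407
51035.2 = 1708.9269 T
T = 29.86 °C

T_f = 29.9 °C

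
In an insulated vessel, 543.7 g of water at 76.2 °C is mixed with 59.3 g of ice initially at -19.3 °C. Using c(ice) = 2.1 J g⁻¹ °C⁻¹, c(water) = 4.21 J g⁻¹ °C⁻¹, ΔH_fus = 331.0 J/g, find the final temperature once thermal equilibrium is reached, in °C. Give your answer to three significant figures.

T_f = 60.0 °C

Heat to bring ice to 0 °C and melt it: q₁ = 59.3×2.1×19.3 + 59.3×331.0 = 22032 J
Heat the water can supply cooling to 0 °C: 543.7×4.21×76.2 = 174420 J > q₁, so all ice melts.
Energy balance: 543.7×4.21×(76.2 − T) = 22032 + 59.3×4.21×(T − 0)
2288.977(76.2 − T) = 22032 + 249.653 T
174420 − 22032 = 2538.630 T
T = 152388 / 2538.630 = 60.03 °C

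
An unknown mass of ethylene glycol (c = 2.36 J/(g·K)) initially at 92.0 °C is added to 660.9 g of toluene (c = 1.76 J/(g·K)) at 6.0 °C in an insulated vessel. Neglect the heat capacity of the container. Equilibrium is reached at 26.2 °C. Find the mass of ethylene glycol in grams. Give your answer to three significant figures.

q_gained = (660.9 × 1.76) × (26.2 − 6.0) = 23500 J
q_lost = m × 2.36 × (92.0 − 26.2) = 155.288 m
m = 23500 / 155.288 = 151 g

m = 151 g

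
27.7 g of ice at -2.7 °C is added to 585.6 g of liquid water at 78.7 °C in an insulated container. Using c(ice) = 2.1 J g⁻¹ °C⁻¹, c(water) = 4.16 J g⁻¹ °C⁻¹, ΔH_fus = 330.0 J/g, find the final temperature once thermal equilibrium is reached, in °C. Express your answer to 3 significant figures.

Heat to bring ice to 0 °C and melt it: q₁ = 27.7×2.1×2.7 + 27.7×330.0 = 9298.1 J
Heat the water can supply cooling to 0 °C: 585.6×4.16×78.7 = 191721 J > q₁, so all ice melts.
Energy balance: 585.6×4.16×(78.7 − T) = 9298.1 + 27.7×4.16×(T − 0)
2436.096(78.7 − T) = 9298.1 + 115.232 T
191721 − 9298.1 = 2551.328 T
T = 182422.9 / 2551.328 = 71.50 °C

T_f = 71.5 °C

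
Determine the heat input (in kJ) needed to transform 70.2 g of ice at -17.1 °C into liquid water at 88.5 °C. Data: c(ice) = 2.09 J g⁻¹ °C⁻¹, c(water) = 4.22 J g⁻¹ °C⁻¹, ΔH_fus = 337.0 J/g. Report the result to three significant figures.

q1 (heat ice -17.1→0.0 °C): 70.2 × 2.09 × 17.1 = 2509 J
q2 (melt at 0 °C): 70.2 × 337.0 = 23657 J
q3 (heat water 0.0→88.5 °C): 70.2 × 4.22 × 88.5 = 26218 J
Total: 2509 + 23657 + 26218 = 52384 J = 52.4 kJ

q = 52.4 kJ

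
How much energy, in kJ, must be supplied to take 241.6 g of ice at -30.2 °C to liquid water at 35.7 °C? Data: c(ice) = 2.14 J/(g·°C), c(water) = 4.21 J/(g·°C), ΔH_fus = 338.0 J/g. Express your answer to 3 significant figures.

q = 134 kJ

q1 (heat ice -30.2→0.0 °C): 241.6 × 2.14 × 30.2 = 15614 J
q2 (melt at 0 °C): 241.6 × 338.0 = 81661 J
q3 (heat water 0.0→35.7 °C): 241.6 × 4.21 × 35.7 = 36312 J
Total: 15614 + 81661 + 36312 = 133587 J = 134 kJ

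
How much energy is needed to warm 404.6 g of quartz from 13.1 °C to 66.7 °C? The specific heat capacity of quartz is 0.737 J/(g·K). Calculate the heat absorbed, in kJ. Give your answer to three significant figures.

q = 16.0 kJ

q = m c ΔT = 404.6 × 0.737 × (66.7 − 13.1)
q = 404.6 × 0.737 × 53.6 = 15980 J = 16.0 kJ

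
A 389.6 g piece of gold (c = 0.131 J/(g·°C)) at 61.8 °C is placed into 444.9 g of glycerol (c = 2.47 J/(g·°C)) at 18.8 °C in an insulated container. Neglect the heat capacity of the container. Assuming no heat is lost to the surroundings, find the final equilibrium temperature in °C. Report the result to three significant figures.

T_f = 20.7 °C

Heat lost by gold = heat gained by glycerol.
(389.6)(0.131)(61.8 − T) = (444.9)(2.47)(T − 18.8)
51.0376 (61.8 − T) = 1098.903 (T − 18.8)
3154.1 − 51.0376 T = 1098.903 T − 20659
23813.1 = 1149.9406 T
T = 20.71 °C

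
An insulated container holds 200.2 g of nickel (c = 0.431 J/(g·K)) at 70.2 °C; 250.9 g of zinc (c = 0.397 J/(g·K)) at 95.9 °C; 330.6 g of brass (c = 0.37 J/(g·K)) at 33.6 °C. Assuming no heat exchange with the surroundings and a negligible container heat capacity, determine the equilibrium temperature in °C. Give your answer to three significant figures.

Σ mᵢcᵢ(T − Tᵢ) = 0  ⇒  T = Σ mᵢcᵢTᵢ / Σ mᵢcᵢ
Σ mᵢcᵢ = 200.2×0.431 + 250.9×0.397 + 330.6×0.37 = 308.2155
Σ mᵢcᵢTᵢ = 86.2862×70.2 + 99.6073×95.9 + 122.322×33.6 = 19720
T = 19720 / 308.2155 = 63.98 °C

T_f = 64.0 °C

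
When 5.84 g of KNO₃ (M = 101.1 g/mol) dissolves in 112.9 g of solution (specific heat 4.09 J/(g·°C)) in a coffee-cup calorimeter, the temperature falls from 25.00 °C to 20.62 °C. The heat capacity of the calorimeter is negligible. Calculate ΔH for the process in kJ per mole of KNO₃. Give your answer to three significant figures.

|ΔT| = |20.62 − 25.00| = 4.38 °C
|q_surr| = (112.9 × 4.09) × 4.38 = 461.761 × 4.38 = 2023 J
n(KNO₃) = 5.84 / 101.1 = 0.05776 mol
Temperature fell, so q_rxn = +|q_surr| = 2.023 kJ
ΔH = q_rxn / n = 35.02 kJ/mol

ΔH = 35.0 kJ/mol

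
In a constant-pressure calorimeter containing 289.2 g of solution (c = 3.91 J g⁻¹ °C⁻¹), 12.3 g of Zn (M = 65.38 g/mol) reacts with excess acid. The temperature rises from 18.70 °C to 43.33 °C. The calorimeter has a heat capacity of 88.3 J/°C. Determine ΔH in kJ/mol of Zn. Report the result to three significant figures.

ΔH = -160 kJ/mol

|ΔT| = |43.33 − 18.70| = 24.63 °C
|q_surr| = (289.2 × 3.91 + 88.3) × 24.63 = 1219.072 × 24.63 = 30030 J
n(Zn) = 12.3 / 65.38 = 0.1881 mol
Temperature rose, so q_rxn = −|q_surr| = -30.03 kJ
ΔH = q_rxn / n = -159.6 kJ/mol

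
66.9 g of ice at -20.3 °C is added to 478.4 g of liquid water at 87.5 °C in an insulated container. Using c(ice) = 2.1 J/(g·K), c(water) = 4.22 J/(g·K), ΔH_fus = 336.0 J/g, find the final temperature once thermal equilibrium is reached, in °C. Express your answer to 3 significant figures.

T_f = 65.8 °C

Heat to bring ice to 0 °C and melt it: q₁ = 66.9×2.1×20.3 + 66.9×336.0 = 25330 J
Heat the water can supply cooling to 0 °C: 478.4×4.22×87.5 = 176649 J > q₁, so all ice melts.
Energy balance: 478.4×4.22×(87.5 − T) = 25330 + 66.9×4.22×(T − 0)
2018.848(87.5 − T) = 25330 + 282.318 T
176649 − 25330 = 2301.166 T
T = 151319 / 2301.166 = 65.76 °C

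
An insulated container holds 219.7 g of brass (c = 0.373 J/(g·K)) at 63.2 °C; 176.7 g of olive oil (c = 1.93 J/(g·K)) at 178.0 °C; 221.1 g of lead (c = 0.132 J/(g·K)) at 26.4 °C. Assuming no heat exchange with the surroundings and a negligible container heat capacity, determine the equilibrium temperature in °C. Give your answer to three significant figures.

Σ mᵢcᵢ(T − Tᵢ) = 0  ⇒  T = Σ mᵢcᵢTᵢ / Σ mᵢcᵢ
Σ mᵢcᵢ = 219.7×0.373 + 176.7×1.93 + 221.1×0.132 = 452.1643
Σ mᵢcᵢTᵢ = 81.9481×63.2 + 341.031×178.0 + 29.1852×26.4 = 66653
T = 66653 / 452.1643 = 147.4 °C

T_f = 147 °C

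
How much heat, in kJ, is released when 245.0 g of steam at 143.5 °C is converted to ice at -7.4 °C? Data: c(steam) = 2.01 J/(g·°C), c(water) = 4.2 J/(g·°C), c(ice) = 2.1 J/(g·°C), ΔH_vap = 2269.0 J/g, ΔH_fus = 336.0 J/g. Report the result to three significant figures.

q = 766 kJ

q1 (cool steam 143.5→100 °C): 245.0 × 2.01 × 43.5 = 21422 J
q2 (condense at 100 °C): 245.0 × 2269.0 = 555905 J
q3 (cool water 100→0 °C): 245.0 × 4.2 × 100.0 = 102900 J
q4 (freeze at 0 °C): 245.0 × 336.0 = 82320 J
q5 (cool ice 0→-7.4 °C): 245.0 × 2.1 × 7.4 = 3807 J
Total: 21422 + 555905 + 102900 + 82320 + 3807 = 766354 J = 766 kJ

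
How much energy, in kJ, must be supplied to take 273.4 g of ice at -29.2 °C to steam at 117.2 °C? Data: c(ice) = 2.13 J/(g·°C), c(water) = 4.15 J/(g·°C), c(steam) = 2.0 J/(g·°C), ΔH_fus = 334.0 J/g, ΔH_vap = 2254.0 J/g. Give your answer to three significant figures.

q = 847 kJ

q1 (heat ice -29.2→0.0 °C): 273.4 × 2.13 × 29.2 = 17004 J
q2 (melt at 0 °C): 273.4 × 334.0 = 91316 J
q3 (heat water 0.0→100.0 °C): 273.4 × 4.15 × 100.0 = 113461 J
q4 (vaporize at 100 °C): 273.4 × 2254.0 = 616244 J
q5 (heat steam 100.0→117.2 °C): 273.4 × 2.0 × 17.2 = 9405 J
Total: 17004 + 91316 + 113461 + 616244 + 9405 = 847430 J = 847 kJ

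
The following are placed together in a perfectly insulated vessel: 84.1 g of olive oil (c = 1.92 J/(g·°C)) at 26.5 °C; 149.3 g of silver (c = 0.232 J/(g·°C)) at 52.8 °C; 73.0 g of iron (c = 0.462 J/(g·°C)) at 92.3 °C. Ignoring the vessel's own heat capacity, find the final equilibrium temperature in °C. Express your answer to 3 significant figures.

T_f = 40.1 °C

Σ mᵢcᵢ(T − Tᵢ) = 0  ⇒  T = Σ mᵢcᵢTᵢ / Σ mᵢcᵢ
Σ mᵢcᵢ = 84.1×1.92 + 149.3×0.232 + 73.0×0.462 = 229.8356
Σ mᵢcᵢTᵢ = 161.472×26.5 + 34.6376×52.8 + 33.726×92.3 = 9220.8
T = 9220.8 / 229.8356 = 40.12 °C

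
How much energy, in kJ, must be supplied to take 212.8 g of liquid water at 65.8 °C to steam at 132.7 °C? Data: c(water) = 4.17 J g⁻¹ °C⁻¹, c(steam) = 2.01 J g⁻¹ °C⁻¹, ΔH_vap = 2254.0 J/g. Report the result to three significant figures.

q = 524 kJ

q1 (heat water 65.8→100.0 °C): 212.8 × 4.17 × 34.2 = 30348 J
q2 (vaporize at 100 °C): 212.8 × 2254.0 = 479651 J
q3 (heat steam 100.0→132.7 °C): 212.8 × 2.01 × 32.7 = 13987 J
Total: 30348 + 479651 + 13987 = 523986 J = 524 kJ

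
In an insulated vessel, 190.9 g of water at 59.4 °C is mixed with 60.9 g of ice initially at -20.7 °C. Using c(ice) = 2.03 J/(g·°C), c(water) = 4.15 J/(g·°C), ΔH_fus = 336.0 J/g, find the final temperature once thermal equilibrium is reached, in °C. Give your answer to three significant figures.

T_f = 23.0 °C

Heat to bring ice to 0 °C and melt it: q₁ = 60.9×2.03×20.7 + 60.9×336.0 = 23021 J
Heat the water can supply cooling to 0 °C: 190.9×4.15×59.4 = 47058.8 J > q₁, so all ice melts.
Energy balance: 190.9×4.15×(59.4 − T) = 23021 + 60.9×4.15×(T − 0)
792.235(59.4 − T) = 23021 + 252.735 T
47058.8 − 23021 = 1044.970 T
T = 24037.8 / 1044.970 = 23.00 °C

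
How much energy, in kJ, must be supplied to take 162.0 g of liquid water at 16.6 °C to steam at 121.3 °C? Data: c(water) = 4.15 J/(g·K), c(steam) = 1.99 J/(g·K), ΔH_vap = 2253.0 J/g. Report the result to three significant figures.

q = 428 kJ

q1 (heat water 16.6→100.0 °C): 162.0 × 4.15 × 83.4 = 56070 J
q2 (vaporize at 100 °C): 162.0 × 2253.0 = 364986 J
q3 (heat steam 100.0→121.3 °C): 162.0 × 1.99 × 21.3 = 6867 J
Total: 56070 + 364986 + 6867 = 427923 J = 428 kJ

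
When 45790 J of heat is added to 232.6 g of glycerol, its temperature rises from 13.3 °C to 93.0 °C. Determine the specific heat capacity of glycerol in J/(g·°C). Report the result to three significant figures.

c = 2.47 J/(g·°C)

c = q / (m ΔT) = 45790 / (232.6 × 79.7)
c = 45790 / 18538.22 = 2.47 J/(g·°C)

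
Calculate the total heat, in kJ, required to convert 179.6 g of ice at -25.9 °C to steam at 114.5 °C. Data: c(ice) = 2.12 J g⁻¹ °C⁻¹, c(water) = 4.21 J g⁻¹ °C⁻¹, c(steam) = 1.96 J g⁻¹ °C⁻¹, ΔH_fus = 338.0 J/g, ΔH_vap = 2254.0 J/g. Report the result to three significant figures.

q = 556 kJ

q1 (heat ice -25.9→0.0 °C): 179.6 × 2.12 × 25.9 = 9861 J
q2 (melt at 0 °C): 179.6 × 338.0 = 60705 J
q3 (heat water 0.0→100.0 °C): 179.6 × 4.21 × 100.0 = 75612 J
q4 (vaporize at 100 °C): 179.6 × 2254.0 = 404818 J
q5 (heat steam 100.0→114.5 °C): 179.6 × 1.96 × 14.5 = 5104 J
Total: 9861 + 60705 + 75612 + 404818 + 5104 = 556100 J = 556 kJ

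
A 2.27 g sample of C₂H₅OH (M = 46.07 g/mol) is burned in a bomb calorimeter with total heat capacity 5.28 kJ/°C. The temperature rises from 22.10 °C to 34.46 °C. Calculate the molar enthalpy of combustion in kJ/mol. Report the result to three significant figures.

ΔT = 34.46 − 22.10 = 12.36 °C
q_cal = C_cal × ΔT = 5.28 × 12.36 = 65.2608 kJ
n = 2.27 / 46.07 = 0.04927 mol
q_rxn = −q_cal = -65.2608 kJ
ΔH = -65.2608 / 0.04927 = -1324.6 kJ/mol

ΔH = -1320 kJ/mol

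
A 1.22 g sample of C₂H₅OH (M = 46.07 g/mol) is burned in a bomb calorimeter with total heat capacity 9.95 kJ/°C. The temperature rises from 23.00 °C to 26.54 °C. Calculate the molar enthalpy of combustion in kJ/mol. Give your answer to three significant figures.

ΔH = -1330 kJ/mol

ΔT = 26.54 − 23.00 = 3.54 °C
q_cal = C_cal × ΔT = 9.95 × 3.54 = 35.223 kJ
n = 1.22 / 46.07 = 0.02648 mol
q_rxn = −q_cal = -35.223 kJ
ΔH = -35.223 / 0.02648 = -1330 kJ/mol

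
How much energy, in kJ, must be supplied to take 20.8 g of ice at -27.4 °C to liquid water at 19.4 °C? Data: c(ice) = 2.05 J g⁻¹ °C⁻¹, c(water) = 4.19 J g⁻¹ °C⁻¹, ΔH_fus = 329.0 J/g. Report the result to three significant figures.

q = 9.70 kJ

q1 (heat ice -27.4→0.0 °C): 20.8 × 2.05 × 27.4 = 1168 J
q2 (melt at 0 °C): 20.8 × 329.0 = 6843 J
q3 (heat water 0.0→19.4 °C): 20.8 × 4.19 × 19.4 = 1691 J
Total: 1168 + 6843 + 1691 = 9702 J = 9.70 kJ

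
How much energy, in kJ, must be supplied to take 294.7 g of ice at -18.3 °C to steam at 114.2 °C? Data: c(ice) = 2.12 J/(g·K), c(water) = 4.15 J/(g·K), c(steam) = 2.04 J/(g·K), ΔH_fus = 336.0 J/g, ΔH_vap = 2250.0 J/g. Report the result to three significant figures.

q = 904 kJ

q1 (heat ice -18.3→0.0 °C): 294.7 × 2.12 × 18.3 = 11433 J
q2 (melt at 0 °C): 294.7 × 336.0 = 99019 J
q3 (heat water 0.0→100.0 °C): 294.7 × 4.15 × 100.0 = 122301 J
q4 (vaporize at 100 °C): 294.7 × 2250.0 = 663075 J
q5 (heat steam 100.0→114.2 °C): 294.7 × 2.04 × 14.2 = 8537 J
Total: 11433 + 99019 + 122301 + 663075 + 8537 = 904365 J = 904 kJ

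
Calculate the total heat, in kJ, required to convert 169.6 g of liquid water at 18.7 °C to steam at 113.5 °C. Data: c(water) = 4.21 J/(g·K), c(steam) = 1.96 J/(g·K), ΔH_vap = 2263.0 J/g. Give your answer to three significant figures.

q = 446 kJ

q1 (heat water 18.7→100.0 °C): 169.6 × 4.21 × 81.3 = 58050 J
q2 (vaporize at 100 °C): 169.6 × 2263.0 = 383805 J
q3 (heat steam 100.0→113.5 °C): 169.6 × 1.96 × 13.5 = 4488 J
Total: 58050 + 383805 + 4488 = 446343 J = 446 kJ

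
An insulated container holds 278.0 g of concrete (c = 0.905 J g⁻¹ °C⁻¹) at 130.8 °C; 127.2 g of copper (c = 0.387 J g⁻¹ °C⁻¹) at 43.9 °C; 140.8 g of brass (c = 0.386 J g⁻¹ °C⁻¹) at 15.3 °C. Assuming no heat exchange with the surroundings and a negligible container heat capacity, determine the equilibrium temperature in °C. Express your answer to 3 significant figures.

Σ mᵢcᵢ(T − Tᵢ) = 0  ⇒  T = Σ mᵢcᵢTᵢ / Σ mᵢcᵢ
Σ mᵢcᵢ = 278.0×0.905 + 127.2×0.387 + 140.8×0.386 = 355.1652
Σ mᵢcᵢTᵢ = 251.59×130.8 + 49.2264×43.9 + 54.3488×15.3 = 35901
T = 35901 / 355.1652 = 101.1 °C

T_f = 101 °C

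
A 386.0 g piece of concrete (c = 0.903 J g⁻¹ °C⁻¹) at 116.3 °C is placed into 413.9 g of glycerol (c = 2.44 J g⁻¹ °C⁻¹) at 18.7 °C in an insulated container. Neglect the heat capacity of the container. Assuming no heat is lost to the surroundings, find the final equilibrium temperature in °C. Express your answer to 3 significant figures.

T_f = 43.7 °C

Heat lost by concrete = heat gained by glycerol.
(386.0)(0.903)(116.3 − T) = (413.9)(2.44)(T − 18.7)
348.558 (116.3 − T) = 1009.916 (T − 18.7)
40537 − 348.558 T = 1009.916 T − 18885
59422 = 1358.474 T
T = 43.74 °C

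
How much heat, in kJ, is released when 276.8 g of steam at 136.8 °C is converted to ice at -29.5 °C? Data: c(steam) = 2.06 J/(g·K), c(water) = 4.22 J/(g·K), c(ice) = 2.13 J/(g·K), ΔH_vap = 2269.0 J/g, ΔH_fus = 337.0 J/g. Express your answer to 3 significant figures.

q1 (cool steam 136.8→100 °C): 276.8 × 2.06 × 36.8 = 20984 J
q2 (condense at 100 °C): 276.8 × 2269.0 = 628059 J
q3 (cool water 100→0 °C): 276.8 × 4.22 × 100.0 = 116810 J
q4 (freeze at 0 °C): 276.8 × 337.0 = 93282 J
q5 (cool ice 0→-29.5 °C): 276.8 × 2.13 × 29.5 = 17393 J
Total: 20984 + 628059 + 116810 + 93282 + 17393 = 876528 J = 877 kJ

q = 877 kJ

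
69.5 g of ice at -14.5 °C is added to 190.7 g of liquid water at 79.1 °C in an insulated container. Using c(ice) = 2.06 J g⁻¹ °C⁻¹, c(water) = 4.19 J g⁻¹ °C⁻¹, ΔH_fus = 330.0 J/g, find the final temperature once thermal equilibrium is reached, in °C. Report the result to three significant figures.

Heat to bring ice to 0 °C and melt it: q₁ = 69.5×2.06×14.5 + 69.5×330.0 = 25011 J
Heat the water can supply cooling to 0 °C: 190.7×4.19×79.1 = 63203.5 J > q₁, so all ice melts.
Energy balance: 190.7×4.19×(79.1 − T) = 25011 + 69.5×4.19×(T − 0)
799.033(79.1 − T) = 25011 + 291.205 T
63203.5 − 25011 = 1090.238 T
T = 38192.5 / 1090.238 = 35.03 °C

T_f = 35.0 °C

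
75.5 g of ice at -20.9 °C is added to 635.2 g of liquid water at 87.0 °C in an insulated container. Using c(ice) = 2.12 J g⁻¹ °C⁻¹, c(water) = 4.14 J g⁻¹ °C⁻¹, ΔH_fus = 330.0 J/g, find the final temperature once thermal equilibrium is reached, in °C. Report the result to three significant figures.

T_f = 68.2 °C

Heat to bring ice to 0 °C and melt it: q₁ = 75.5×2.12×20.9 + 75.5×330.0 = 28260 J
Heat the water can supply cooling to 0 °C: 635.2×4.14×87.0 = 228786 J > q₁, so all ice melts.
Energy balance: 635.2×4.14×(87.0 − T) = 28260 + 75.5×4.14×(T − 0)
2629.728(87.0 − T) = 28260 + 312.57 T
228786 − 28260 = 2942.298 T
T = 200526 / 2942.298 = 68.15 °C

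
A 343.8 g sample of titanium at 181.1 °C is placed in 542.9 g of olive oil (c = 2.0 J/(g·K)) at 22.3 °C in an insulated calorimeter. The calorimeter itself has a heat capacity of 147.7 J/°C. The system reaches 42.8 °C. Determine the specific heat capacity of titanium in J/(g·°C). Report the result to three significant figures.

q_gained = (542.9 × 2.0 + 147.7) × (42.8 − 22.3) = 25290 J
q_lost = 343.8 × c × (181.1 − 42.8) = 47547.54 c
Set equal: c = 25290 / 47547.54 = 0.532 J/(g·°C)

c = 0.532 J/(g·°C)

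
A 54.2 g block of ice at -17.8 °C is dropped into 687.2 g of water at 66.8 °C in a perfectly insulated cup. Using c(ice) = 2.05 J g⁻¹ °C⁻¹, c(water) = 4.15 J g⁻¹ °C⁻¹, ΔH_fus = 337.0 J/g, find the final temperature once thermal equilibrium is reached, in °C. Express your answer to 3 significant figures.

Heat to bring ice to 0 °C and melt it: q₁ = 54.2×2.05×17.8 + 54.2×337.0 = 20243 J
Heat the water can supply cooling to 0 °C: 687.2×4.15×66.8 = 190506 J > q₁, so all ice melts.
Energy balance: 687.2×4.15×(66.8 − T) = 20243 + 54.2×4.15×(T − 0)
2851.88(66.8 − T) = 20243 + 224.93 T
190506 − 20243 = 3076.81 T
T = 170263 / 3076.81 = 55.34 °C

T_f = 55.3 °C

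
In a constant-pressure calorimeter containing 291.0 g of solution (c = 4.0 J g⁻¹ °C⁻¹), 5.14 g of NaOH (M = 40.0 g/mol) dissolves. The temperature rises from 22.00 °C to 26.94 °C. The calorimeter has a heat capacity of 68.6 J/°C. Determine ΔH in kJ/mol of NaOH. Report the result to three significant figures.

ΔH = -47.4 kJ/mol

|ΔT| = |26.94 − 22.00| = 4.94 °C
|q_surr| = (291.0 × 4.0 + 68.6) × 4.94 = 1232.6 × 4.94 = 6089 J
n(NaOH) = 5.14 / 40.0 = 0.1285 mol
Temperature rose, so q_rxn = −|q_surr| = -6.089 kJ
ΔH = q_rxn / n = -47.39 kJ/mol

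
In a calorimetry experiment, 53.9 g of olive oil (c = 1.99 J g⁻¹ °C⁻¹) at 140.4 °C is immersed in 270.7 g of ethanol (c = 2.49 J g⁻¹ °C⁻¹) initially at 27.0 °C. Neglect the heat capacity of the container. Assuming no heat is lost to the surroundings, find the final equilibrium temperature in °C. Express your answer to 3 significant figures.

Heat lost by olive oil = heat gained by ethanol.
(53.9)(1.99)(140.4 − T) = (270.7)(2.49)(T − 27.0)
107.261 (140.4 − T) = 674.043 (T − 27.0)
15059 − 107.261 T = 674.043 T − 18199
33258 = 781.304 T
T = 42.57 °C

T_f = 42.6 °C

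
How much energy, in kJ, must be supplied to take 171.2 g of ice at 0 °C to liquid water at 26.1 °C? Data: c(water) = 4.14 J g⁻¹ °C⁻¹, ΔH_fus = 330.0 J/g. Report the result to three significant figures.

q = 75.0 kJ

q1 (melt at 0 °C): 171.2 × 330.0 = 56496 J
q2 (heat water 0.0→26.1 °C): 171.2 × 4.14 × 26.1 = 18499 J
Total: 56496 + 18499 = 74995 J = 75.0 kJ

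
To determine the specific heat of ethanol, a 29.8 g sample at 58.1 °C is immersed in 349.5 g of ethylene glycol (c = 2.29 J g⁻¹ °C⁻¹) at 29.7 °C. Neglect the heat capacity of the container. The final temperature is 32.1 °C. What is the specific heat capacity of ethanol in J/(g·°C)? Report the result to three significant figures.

q_gained = (349.5 × 2.29) × (32.1 − 29.7) = 1921 J
q_lost = 29.8 × c × (58.1 − 32.1) = 774.8 c
Set equal: c = 1921 / 774.8 = 2.48 J/(g·°C)

c = 2.48 J/(g·°C)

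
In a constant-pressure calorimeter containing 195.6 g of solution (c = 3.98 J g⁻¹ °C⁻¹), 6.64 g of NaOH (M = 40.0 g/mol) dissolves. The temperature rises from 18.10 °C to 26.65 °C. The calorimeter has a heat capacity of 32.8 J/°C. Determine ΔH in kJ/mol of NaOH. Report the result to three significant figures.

|ΔT| = |26.65 − 18.10| = 8.55 °C
|q_surr| = (195.6 × 3.98 + 32.8) × 8.55 = 811.288 × 8.55 = 6937 J
n(NaOH) = 6.64 / 40.0 = 0.1660 mol
Temperature rose, so q_rxn = −|q_surr| = -6.937 kJ
ΔH = q_rxn / n = -41.79 kJ/mol

ΔH = -41.8 kJ/mol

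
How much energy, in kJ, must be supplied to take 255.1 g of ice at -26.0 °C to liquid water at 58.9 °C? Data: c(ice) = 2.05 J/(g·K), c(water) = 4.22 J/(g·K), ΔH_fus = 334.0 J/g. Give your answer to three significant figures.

q1 (heat ice -26.0→0.0 °C): 255.1 × 2.05 × 26.0 = 13597 J
q2 (melt at 0 °C): 255.1 × 334.0 = 85203 J
q3 (heat water 0.0→58.9 °C): 255.1 × 4.22 × 58.9 = 63407 J
Total: 13597 + 85203 + 63407 = 162207 J = 162 kJ

q = 162 kJ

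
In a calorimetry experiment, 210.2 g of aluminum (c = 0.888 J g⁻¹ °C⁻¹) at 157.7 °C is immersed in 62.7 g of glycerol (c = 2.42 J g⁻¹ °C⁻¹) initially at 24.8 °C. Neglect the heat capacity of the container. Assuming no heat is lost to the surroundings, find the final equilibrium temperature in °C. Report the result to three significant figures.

T_f = 98.1 °C

Heat lost by aluminum = heat gained by glycerol.
(210.2)(0.888)(157.7 − T) = (62.7)(2.42)(T − 24.8)
186.6576 (157.7 − T) = 151.734 (T − 24.8)
29436 − 186.6576 T = 151.734 T − 3763.0
33199.0 = 338.3916 T
T = 98.11 °C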